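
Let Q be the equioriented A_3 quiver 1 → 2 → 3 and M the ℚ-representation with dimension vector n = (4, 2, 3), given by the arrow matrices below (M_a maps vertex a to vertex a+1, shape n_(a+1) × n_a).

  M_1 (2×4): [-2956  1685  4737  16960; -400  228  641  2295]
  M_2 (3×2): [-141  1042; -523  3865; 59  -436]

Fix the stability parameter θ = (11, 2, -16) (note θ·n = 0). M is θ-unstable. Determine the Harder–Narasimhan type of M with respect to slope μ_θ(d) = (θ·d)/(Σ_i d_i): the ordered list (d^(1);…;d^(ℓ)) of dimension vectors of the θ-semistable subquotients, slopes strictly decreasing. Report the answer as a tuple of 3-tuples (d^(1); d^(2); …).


Interval decomposition of M: I[1,1]^2, I[1,3]^2, I[3,3].
HN type (ℓ=3): μ^(1)=11; μ^(2)=-1; μ^(3)=-16

((2, 0, 0); (2, 2, 2); (0, 0, 1))


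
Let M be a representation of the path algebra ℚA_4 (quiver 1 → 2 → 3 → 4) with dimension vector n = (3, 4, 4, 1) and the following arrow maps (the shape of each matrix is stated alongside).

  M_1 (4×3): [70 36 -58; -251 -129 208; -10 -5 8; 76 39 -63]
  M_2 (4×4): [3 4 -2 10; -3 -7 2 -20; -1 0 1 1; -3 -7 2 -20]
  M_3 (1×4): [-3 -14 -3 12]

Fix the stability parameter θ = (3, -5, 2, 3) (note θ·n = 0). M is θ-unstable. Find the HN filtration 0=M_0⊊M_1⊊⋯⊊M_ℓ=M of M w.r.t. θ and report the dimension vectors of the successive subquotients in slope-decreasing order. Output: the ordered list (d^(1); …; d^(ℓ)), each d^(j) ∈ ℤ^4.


Via rank(M_{q-1}∘⋯∘M_p): M ≅ I[1,3]^2, I[1,4], I[2,2], I[3,3].
μ_θ-semistable layers: μ^(1)=3; μ^(2)=2; μ^(3)=-1; μ^(4)=-5

((0, 0, 0, 1); (0, 0, 4, 0); (3, 3, 0, 0); (0, 1, 0, 0))


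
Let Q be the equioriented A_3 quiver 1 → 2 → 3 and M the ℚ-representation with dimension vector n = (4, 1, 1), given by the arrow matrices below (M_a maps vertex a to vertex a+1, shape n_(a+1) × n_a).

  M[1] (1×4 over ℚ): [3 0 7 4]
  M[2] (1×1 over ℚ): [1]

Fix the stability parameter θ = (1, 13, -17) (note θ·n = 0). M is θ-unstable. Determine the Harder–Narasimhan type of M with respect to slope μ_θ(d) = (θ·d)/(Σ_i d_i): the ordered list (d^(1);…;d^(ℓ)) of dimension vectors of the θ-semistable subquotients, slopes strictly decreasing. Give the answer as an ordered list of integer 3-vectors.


Barcode: M ≅ I[1,1]^3, I[1,3]. HN layers by μ_θ (2 steps, strictly decreasing):
  μ^(1)=1; μ^(2)=-1

((3, 0, 0); (1, 1, 1))


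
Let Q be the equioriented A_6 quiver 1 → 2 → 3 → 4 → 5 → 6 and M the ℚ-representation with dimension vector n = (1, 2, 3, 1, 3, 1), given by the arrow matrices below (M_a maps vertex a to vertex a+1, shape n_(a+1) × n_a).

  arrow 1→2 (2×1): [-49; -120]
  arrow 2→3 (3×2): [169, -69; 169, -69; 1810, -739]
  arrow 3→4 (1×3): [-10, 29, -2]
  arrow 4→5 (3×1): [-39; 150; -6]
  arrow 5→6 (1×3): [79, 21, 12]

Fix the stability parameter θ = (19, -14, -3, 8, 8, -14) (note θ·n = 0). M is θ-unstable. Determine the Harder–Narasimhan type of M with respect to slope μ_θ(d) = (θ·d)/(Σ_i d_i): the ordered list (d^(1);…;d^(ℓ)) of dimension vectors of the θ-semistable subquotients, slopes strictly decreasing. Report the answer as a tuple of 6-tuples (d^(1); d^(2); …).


Interval decomposition of M: I[1,6], I[2,3], I[3,3], I[5,5]^2.
HN type (ℓ=4): μ^(1)=8; μ^(2)=2/3; μ^(3)=-3; μ^(4)=-14

((0, 0, 0, 0, 2, 0); (1, 1, 1, 1, 1, 1); (0, 0, 2, 0, 0, 0); (0, 1, 0, 0, 0, 0))


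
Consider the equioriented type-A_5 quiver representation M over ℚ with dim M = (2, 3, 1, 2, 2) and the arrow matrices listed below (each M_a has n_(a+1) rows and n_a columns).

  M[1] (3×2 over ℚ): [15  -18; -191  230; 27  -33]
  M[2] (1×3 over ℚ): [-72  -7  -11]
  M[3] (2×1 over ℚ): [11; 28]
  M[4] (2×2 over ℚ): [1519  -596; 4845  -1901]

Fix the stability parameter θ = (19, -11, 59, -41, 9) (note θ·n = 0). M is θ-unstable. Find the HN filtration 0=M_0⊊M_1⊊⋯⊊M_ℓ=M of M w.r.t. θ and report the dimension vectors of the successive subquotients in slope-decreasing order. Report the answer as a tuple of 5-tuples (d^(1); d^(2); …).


Interval decomposition of M: I[1,2], I[1,5], I[2,2], I[4,5].
HN type (ℓ=4): μ^(1)=9; μ^(2)=4; μ^(3)=-11; μ^(4)=-41

((0, 0, 1, 1, 2); (2, 2, 0, 0, 0); (0, 1, 0, 0, 0); (0, 0, 0, 1, 0))


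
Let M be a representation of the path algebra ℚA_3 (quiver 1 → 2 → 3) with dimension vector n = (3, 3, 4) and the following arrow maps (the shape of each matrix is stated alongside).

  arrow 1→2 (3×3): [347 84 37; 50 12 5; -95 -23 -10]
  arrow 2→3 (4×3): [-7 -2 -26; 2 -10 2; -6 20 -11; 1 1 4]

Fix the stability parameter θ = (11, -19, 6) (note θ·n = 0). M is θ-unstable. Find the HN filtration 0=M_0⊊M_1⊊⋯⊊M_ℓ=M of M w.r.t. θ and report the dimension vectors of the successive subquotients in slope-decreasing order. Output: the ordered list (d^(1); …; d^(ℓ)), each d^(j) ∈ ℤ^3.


Via rank(M_{q-1}∘⋯∘M_p): M ≅ I[1,3]^3, I[3,3].
μ_θ-semistable layers: μ^(1)=6; μ^(2)=-4

((0, 0, 4); (3, 3, 0))


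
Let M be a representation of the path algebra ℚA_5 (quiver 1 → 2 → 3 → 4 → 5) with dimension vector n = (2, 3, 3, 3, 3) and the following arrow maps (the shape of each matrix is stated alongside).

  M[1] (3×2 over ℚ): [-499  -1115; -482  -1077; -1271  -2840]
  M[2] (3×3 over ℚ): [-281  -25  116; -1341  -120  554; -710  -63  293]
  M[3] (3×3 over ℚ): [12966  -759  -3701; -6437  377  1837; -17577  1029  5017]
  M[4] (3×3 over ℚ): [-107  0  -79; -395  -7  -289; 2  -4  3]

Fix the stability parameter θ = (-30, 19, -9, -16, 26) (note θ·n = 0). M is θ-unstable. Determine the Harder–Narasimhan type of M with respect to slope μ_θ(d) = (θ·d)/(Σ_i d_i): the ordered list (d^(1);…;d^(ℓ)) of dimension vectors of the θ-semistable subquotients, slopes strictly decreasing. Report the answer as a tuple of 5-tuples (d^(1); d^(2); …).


Interval decomposition of M: I[1,5]^2, I[2,3], I[4,5].
HN type (ℓ=5): μ^(1)=26; μ^(2)=5; μ^(3)=-2; μ^(4)=-16; μ^(5)=-30

((0, 0, 0, 0, 3); (0, 1, 1, 0, 0); (0, 2, 2, 2, 0); (0, 0, 0, 1, 0); (2, 0, 0, 0, 0))


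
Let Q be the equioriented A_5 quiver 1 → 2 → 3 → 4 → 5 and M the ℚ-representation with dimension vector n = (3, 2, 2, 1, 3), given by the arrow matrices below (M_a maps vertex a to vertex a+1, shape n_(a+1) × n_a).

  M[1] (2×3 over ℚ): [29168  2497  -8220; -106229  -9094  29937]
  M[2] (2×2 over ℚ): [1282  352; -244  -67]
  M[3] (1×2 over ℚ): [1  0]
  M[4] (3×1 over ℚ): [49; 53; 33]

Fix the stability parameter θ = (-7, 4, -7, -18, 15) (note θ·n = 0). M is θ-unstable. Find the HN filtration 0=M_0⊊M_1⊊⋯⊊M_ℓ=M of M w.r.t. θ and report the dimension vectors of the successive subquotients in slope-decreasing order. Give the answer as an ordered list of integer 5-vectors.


Interval decomposition of M: I[1,1], I[1,3], I[1,5], I[5,5]^2.
HN type (ℓ=3): μ^(1)=15; μ^(2)=-3/2; μ^(3)=-7

((0, 0, 0, 0, 3); (0, 1, 1, 0, 0); (3, 1, 1, 1, 0))


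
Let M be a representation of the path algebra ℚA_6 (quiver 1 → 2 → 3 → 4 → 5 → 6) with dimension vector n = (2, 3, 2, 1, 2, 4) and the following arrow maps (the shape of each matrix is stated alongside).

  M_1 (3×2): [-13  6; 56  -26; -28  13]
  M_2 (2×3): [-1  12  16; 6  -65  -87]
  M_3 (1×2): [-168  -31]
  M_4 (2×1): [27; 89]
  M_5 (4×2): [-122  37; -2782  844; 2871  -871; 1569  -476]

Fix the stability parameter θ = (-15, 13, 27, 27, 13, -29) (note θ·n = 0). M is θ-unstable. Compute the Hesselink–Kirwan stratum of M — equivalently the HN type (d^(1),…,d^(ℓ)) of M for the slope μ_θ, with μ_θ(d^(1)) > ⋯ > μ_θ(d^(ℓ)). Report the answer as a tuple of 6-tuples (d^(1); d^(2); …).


Barcode: M ≅ I[1,3], I[1,6], I[2,2], I[5,6], I[6,6]^2. HN layers by μ_θ (6 steps, strictly decreasing):
  μ^(1)=27; μ^(2)=13; μ^(3)=51/5; μ^(4)=-8; μ^(5)=-15; μ^(6)=-29

((0, 0, 1, 0, 0, 0); (0, 2, 0, 0, 0, 0); (0, 1, 1, 1, 1, 1); (0, 0, 0, 0, 1, 1); (2, 0, 0, 0, 0, 0); (0, 0, 0, 0, 0, 2))


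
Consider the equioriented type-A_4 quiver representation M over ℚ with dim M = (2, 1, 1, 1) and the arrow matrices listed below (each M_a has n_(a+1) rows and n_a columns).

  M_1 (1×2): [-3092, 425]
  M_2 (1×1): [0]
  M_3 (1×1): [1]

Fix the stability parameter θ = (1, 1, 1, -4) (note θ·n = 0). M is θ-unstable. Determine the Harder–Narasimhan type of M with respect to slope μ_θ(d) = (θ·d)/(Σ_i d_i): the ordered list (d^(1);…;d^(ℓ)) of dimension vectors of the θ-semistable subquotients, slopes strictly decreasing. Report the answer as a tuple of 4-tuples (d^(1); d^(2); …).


Via rank(M_{q-1}∘⋯∘M_p): M ≅ I[1,1], I[1,2], I[3,4].
μ_θ-semistable layers: μ^(1)=1; μ^(2)=-3/2

((2, 1, 0, 0); (0, 0, 1, 1))


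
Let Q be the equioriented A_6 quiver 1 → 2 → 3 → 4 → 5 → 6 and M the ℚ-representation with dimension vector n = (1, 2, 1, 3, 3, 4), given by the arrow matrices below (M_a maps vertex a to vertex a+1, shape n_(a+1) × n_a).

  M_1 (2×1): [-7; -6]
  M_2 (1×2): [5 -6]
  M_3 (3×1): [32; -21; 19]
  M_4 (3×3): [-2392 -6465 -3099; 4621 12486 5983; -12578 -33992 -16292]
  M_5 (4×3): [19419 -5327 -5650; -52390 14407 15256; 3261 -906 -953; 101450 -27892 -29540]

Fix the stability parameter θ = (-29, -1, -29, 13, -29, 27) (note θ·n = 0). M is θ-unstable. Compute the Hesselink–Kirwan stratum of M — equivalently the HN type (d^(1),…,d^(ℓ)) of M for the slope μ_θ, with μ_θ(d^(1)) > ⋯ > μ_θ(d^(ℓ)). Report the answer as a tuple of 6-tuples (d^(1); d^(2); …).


Barcode: M ≅ I[1,6], I[2,2], I[4,6]^2, I[6,6]. HN layers by μ_θ (5 steps, strictly decreasing):
  μ^(1)=27; μ^(2)=-1; μ^(3)=-8; μ^(4)=-15; μ^(5)=-29

((0, 0, 0, 0, 0, 4); (0, 1, 0, 0, 0, 0); (0, 0, 0, 3, 3, 0); (0, 1, 1, 0, 0, 0); (1, 0, 0, 0, 0, 0))


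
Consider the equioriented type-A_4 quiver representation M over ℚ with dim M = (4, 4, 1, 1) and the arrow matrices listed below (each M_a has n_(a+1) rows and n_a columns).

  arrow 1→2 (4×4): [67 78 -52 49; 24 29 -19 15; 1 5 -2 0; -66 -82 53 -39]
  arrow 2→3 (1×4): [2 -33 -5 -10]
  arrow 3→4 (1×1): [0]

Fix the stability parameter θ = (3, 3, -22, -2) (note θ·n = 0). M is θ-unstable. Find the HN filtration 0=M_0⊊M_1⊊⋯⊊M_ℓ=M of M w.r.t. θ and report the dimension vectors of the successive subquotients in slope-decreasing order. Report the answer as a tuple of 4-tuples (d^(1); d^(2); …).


Interval decomposition of M: I[1,2]^3, I[1,3], I[4,4].
HN type (ℓ=3): μ^(1)=3; μ^(2)=-2; μ^(3)=-16/3

((3, 3, 0, 0); (0, 0, 0, 1); (1, 1, 1, 0))


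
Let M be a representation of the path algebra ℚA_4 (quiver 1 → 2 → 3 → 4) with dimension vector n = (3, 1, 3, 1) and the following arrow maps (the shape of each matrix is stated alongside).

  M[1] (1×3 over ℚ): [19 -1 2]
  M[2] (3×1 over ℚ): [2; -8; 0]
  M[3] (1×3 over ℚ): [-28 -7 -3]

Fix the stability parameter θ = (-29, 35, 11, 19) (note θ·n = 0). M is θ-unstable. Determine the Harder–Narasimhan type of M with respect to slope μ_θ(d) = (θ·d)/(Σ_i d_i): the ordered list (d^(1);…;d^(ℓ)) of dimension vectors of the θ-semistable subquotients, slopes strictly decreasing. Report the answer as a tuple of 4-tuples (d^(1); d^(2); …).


Interval decomposition of M: I[1,1]^2, I[1,3], I[3,3], I[3,4].
HN type (ℓ=4): μ^(1)=23; μ^(2)=19; μ^(3)=11; μ^(4)=-29

((0, 1, 1, 0); (0, 0, 0, 1); (0, 0, 2, 0); (3, 0, 0, 0))


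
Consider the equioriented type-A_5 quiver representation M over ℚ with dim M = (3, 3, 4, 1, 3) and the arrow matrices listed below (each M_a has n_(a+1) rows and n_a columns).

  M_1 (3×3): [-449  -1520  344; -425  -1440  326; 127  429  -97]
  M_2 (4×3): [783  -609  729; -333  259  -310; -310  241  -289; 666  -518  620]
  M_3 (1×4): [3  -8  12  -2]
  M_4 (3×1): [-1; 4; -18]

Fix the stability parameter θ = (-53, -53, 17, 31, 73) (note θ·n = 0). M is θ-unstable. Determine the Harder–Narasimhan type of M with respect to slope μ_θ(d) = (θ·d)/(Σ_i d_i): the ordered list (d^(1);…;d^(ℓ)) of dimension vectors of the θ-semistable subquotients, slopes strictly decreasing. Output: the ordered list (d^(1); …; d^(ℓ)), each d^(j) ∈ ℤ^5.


Via rank(M_{q-1}∘⋯∘M_p): M ≅ I[1,3]^2, I[1,5], I[3,3], I[5,5]^2.
μ_θ-semistable layers: μ^(1)=73; μ^(2)=31; μ^(3)=17; μ^(4)=-53

((0, 0, 0, 0, 3); (0, 0, 0, 1, 0); (0, 0, 4, 0, 0); (3, 3, 0, 0, 0))


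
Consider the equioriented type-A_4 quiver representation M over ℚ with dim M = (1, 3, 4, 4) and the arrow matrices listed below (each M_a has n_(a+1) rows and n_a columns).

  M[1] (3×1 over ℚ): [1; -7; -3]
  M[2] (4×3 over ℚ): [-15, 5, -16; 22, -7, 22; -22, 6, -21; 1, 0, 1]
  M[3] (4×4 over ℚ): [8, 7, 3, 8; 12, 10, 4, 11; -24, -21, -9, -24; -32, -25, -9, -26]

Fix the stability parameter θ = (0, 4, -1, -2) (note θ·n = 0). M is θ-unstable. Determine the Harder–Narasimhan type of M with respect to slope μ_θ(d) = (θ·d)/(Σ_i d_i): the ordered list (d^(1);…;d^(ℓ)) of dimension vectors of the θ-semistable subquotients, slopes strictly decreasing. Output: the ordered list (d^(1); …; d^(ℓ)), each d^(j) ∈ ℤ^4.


Interval decomposition of M: I[1,3], I[2,4]^2, I[3,3], I[4,4]^2.
HN type (ℓ=5): μ^(1)=3/2; μ^(2)=1/3; μ^(3)=0; μ^(4)=-1; μ^(5)=-2

((0, 1, 1, 0); (0, 2, 2, 2); (1, 0, 0, 0); (0, 0, 1, 0); (0, 0, 0, 2))


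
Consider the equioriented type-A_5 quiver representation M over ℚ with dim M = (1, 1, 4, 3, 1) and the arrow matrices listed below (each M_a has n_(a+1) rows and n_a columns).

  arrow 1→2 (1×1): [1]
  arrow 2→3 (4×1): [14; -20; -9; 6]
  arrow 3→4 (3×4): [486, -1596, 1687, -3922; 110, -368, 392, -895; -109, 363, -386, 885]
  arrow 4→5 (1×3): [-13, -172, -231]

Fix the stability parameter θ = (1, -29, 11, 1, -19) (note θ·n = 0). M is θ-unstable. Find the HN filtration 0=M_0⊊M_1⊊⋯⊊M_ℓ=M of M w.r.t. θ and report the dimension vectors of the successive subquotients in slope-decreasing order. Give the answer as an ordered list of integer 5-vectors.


Via rank(M_{q-1}∘⋯∘M_p): M ≅ I[1,5], I[3,3], I[3,4]^2.
μ_θ-semistable layers: μ^(1)=11; μ^(2)=6; μ^(3)=-7/3; μ^(4)=-14

((0, 0, 1, 0, 0); (0, 0, 2, 2, 0); (0, 0, 1, 1, 1); (1, 1, 0, 0, 0))


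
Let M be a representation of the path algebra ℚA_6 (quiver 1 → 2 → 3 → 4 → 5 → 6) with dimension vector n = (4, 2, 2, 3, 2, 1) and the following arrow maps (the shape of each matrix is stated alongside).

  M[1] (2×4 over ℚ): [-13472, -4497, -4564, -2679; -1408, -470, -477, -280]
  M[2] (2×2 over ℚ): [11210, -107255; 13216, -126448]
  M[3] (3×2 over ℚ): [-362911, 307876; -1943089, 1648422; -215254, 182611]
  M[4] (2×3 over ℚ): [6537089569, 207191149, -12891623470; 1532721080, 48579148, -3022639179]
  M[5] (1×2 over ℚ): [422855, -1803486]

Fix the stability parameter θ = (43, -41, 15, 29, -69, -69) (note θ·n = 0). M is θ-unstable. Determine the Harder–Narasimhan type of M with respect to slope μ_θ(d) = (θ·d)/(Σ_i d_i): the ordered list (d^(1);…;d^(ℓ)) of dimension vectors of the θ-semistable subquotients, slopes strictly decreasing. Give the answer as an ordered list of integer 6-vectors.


Interval decomposition of M: I[1,1]^2, I[1,2], I[1,6], I[3,5], I[4,4].
HN type (ℓ=5): μ^(1)=43; μ^(2)=29; μ^(3)=1; μ^(4)=-25/3; μ^(5)=-46/3

((2, 0, 0, 0, 0, 0); (0, 0, 0, 1, 0, 0); (1, 1, 0, 0, 0, 0); (0, 0, 1, 1, 1, 0); (1, 1, 1, 1, 1, 1))


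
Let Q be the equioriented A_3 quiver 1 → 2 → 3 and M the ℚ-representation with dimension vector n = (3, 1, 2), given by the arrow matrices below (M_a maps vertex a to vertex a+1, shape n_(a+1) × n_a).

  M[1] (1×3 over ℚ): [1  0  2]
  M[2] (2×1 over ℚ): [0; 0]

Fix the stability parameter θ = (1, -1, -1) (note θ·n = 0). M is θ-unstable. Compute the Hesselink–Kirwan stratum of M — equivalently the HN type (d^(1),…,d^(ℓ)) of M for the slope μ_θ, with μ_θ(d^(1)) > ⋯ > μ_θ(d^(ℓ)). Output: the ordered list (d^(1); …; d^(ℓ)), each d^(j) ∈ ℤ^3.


Barcode: M ≅ I[1,1]^2, I[1,2], I[3,3]^2. HN layers by μ_θ (3 steps, strictly decreasing):
  μ^(1)=1; μ^(2)=0; μ^(3)=-1

((2, 0, 0); (1, 1, 0); (0, 0, 2))


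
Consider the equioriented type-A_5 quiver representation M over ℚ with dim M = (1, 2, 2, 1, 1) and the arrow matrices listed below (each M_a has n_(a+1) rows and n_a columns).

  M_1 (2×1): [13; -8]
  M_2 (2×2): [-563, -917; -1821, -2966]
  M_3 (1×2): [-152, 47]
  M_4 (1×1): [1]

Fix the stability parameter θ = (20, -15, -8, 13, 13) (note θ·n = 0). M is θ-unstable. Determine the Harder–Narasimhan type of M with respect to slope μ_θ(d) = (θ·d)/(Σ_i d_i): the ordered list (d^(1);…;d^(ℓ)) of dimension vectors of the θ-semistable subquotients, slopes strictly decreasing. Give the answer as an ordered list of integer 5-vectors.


Via rank(M_{q-1}∘⋯∘M_p): M ≅ I[1,5], I[2,3].
μ_θ-semistable layers: μ^(1)=13; μ^(2)=-1; μ^(3)=-8; μ^(4)=-15

((0, 0, 0, 1, 1); (1, 1, 1, 0, 0); (0, 0, 1, 0, 0); (0, 1, 0, 0, 0))


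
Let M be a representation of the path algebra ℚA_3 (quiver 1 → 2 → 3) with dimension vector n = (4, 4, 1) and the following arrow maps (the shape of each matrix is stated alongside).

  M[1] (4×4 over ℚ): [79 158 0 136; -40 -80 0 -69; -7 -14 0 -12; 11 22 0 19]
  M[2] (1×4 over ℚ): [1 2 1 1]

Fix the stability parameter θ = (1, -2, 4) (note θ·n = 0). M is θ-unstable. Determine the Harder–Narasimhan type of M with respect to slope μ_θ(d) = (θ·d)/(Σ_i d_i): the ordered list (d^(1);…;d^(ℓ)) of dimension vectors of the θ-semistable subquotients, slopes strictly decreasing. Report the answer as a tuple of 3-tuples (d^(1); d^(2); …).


Via rank(M_{q-1}∘⋯∘M_p): M ≅ I[1,1]^2, I[1,2], I[1,3], I[2,2]^2.
μ_θ-semistable layers: μ^(1)=4; μ^(2)=1; μ^(3)=-1/2; μ^(4)=-2

((0, 0, 1); (2, 0, 0); (2, 2, 0); (0, 2, 0))


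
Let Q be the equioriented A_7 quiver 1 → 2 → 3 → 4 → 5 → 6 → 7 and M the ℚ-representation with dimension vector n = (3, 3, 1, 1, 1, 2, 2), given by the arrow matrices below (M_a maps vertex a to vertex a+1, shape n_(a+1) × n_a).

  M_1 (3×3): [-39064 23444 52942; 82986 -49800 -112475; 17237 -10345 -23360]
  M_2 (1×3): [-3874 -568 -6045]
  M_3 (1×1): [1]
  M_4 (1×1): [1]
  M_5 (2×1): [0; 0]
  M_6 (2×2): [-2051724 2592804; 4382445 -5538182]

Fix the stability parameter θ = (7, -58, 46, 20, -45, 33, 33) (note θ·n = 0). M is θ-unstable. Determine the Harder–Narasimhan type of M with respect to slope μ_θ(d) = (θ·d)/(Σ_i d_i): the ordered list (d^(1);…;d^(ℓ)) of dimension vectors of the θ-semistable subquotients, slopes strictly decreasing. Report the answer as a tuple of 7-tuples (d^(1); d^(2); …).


Barcode: M ≅ I[1,1], I[1,2], I[1,5], I[2,2], I[6,7]^2. HN layers by μ_θ (4 steps, strictly decreasing):
  μ^(1)=33; μ^(2)=7; μ^(3)=-51/2; μ^(4)=-58

((0, 0, 0, 0, 0, 2, 2); (1, 0, 1, 1, 1, 0, 0); (2, 2, 0, 0, 0, 0, 0); (0, 1, 0, 0, 0, 0, 0))


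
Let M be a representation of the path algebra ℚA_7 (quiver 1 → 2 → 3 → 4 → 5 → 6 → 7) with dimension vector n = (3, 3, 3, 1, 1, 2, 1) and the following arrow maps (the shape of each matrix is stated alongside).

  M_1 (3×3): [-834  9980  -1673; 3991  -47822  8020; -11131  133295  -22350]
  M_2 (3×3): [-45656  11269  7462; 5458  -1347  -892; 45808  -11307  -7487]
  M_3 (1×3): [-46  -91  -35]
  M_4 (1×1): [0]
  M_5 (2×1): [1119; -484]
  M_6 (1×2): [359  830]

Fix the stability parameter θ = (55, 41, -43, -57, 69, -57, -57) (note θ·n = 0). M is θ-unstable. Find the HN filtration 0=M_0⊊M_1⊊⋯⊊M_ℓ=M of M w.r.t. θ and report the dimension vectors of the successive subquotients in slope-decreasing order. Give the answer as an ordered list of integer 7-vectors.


Barcode: M ≅ I[1,3]^2, I[1,4], I[5,7], I[6,6]. HN layers by μ_θ (4 steps, strictly decreasing):
  μ^(1)=53/3; μ^(2)=-1; μ^(3)=-15; μ^(4)=-57

((2, 2, 2, 0, 0, 0, 0); (1, 1, 1, 1, 0, 0, 0); (0, 0, 0, 0, 1, 1, 1); (0, 0, 0, 0, 0, 1, 0))


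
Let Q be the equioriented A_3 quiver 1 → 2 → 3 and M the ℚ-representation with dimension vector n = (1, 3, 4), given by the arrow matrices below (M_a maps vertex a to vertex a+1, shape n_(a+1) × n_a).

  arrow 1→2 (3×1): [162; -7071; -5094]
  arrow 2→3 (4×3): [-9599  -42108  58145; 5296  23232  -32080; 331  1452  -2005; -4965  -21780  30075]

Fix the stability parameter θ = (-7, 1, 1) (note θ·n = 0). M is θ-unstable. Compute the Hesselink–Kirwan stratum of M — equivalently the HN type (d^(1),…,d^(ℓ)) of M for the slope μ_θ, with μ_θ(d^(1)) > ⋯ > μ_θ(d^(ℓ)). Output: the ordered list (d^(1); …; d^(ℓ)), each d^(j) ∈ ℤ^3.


Via rank(M_{q-1}∘⋯∘M_p): M ≅ I[1,2], I[2,2], I[2,3], I[3,3]^3.
μ_θ-semistable layers: μ^(1)=1; μ^(2)=-7

((0, 3, 4); (1, 0, 0))


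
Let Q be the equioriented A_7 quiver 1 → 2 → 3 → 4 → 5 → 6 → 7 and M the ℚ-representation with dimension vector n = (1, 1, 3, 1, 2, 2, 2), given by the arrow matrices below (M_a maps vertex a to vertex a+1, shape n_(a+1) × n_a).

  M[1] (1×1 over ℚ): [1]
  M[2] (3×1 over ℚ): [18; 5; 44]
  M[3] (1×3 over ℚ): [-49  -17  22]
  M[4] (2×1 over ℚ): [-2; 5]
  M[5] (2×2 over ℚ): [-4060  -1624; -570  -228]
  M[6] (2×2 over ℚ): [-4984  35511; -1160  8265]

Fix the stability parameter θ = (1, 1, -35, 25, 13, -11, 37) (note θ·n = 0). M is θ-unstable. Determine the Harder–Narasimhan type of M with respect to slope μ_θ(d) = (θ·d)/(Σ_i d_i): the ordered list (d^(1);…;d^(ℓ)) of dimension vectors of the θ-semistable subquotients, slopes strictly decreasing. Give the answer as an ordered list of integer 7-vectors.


Via rank(M_{q-1}∘⋯∘M_p): M ≅ I[1,5], I[3,3]^2, I[5,7], I[6,6], I[7,7].
μ_θ-semistable layers: μ^(1)=37; μ^(2)=19; μ^(3)=1; μ^(4)=-11; μ^(5)=-35

((0, 0, 0, 0, 0, 0, 2); (0, 0, 0, 1, 1, 0, 0); (0, 0, 0, 0, 1, 1, 0); (1, 1, 1, 0, 0, 1, 0); (0, 0, 2, 0, 0, 0, 0))


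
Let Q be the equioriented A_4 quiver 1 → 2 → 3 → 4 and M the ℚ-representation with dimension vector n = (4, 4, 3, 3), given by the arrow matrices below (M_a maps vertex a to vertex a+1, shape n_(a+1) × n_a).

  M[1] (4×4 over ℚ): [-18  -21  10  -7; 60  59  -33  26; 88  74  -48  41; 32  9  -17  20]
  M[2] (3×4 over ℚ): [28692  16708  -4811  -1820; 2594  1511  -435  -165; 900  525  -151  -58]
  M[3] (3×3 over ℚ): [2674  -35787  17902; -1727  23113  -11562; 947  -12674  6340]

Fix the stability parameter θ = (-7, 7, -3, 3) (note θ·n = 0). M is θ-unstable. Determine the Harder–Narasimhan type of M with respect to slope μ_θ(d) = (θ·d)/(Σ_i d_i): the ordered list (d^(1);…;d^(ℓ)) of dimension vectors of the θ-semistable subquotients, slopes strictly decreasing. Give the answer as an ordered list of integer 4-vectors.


Via rank(M_{q-1}∘⋯∘M_p): M ≅ I[1,1], I[1,2], I[1,3], I[1,4], I[2,4], I[4,4].
μ_θ-semistable layers: μ^(1)=7; μ^(2)=3; μ^(3)=2; μ^(4)=-7

((0, 1, 0, 0); (0, 0, 0, 3); (0, 3, 3, 0); (4, 0, 0, 0))


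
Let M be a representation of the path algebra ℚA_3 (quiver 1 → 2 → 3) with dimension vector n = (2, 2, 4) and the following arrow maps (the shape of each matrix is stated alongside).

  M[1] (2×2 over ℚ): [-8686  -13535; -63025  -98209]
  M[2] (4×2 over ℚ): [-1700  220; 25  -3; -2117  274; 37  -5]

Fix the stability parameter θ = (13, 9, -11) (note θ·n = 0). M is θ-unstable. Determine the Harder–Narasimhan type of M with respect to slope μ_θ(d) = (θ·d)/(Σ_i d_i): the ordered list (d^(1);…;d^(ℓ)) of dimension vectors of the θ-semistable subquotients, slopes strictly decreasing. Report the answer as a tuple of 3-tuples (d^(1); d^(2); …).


Barcode: M ≅ I[1,3]^2, I[3,3]^2. HN layers by μ_θ (2 steps, strictly decreasing):
  μ^(1)=11/3; μ^(2)=-11

((2, 2, 2); (0, 0, 2))


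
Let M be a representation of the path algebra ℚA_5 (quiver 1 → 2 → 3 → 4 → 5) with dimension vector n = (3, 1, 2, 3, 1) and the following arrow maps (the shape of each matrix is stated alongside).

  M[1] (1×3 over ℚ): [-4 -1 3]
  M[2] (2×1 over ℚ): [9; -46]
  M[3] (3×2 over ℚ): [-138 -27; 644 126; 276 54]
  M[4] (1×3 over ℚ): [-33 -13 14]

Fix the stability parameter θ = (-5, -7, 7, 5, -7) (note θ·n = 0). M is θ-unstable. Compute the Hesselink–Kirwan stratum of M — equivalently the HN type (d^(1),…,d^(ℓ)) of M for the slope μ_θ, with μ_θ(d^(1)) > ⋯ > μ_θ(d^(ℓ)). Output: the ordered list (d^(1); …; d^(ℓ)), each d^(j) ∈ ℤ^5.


Interval decomposition of M: I[1,1]^2, I[1,3], I[3,5], I[4,4]^2.
HN type (ℓ=5): μ^(1)=7; μ^(2)=5; μ^(3)=5/3; μ^(4)=-5; μ^(5)=-6

((0, 0, 1, 0, 0); (0, 0, 0, 2, 0); (0, 0, 1, 1, 1); (2, 0, 0, 0, 0); (1, 1, 0, 0, 0))


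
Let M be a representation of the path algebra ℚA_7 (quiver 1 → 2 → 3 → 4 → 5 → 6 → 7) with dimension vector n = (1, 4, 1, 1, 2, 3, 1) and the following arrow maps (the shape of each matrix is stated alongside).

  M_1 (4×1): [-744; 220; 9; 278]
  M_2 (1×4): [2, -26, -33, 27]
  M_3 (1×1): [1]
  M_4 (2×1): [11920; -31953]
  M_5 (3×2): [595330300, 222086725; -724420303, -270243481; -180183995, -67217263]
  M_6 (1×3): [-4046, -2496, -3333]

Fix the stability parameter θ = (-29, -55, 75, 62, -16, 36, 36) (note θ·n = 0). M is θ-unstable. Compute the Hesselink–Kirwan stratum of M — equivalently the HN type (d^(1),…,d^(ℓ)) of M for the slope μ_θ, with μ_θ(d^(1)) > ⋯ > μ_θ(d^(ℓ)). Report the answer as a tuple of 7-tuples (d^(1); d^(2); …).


Barcode: M ≅ I[1,7], I[2,2]^3, I[5,6], I[6,6]. HN layers by μ_θ (5 steps, strictly decreasing):
  μ^(1)=193/5; μ^(2)=36; μ^(3)=-16; μ^(4)=-42; μ^(5)=-55

((0, 0, 1, 1, 1, 1, 1); (0, 0, 0, 0, 0, 2, 0); (0, 0, 0, 0, 1, 0, 0); (1, 1, 0, 0, 0, 0, 0); (0, 3, 0, 0, 0, 0, 0))


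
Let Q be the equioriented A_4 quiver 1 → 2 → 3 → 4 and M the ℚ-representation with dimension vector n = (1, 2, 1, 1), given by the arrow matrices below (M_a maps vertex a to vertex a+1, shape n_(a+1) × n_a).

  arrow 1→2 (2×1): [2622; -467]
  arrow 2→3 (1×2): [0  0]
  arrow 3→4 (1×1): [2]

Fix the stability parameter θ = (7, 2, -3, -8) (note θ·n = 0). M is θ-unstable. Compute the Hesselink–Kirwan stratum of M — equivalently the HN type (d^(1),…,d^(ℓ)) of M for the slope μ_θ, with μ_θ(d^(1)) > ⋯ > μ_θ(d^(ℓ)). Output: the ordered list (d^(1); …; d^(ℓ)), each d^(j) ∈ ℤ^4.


Interval decomposition of M: I[1,2], I[2,2], I[3,4].
HN type (ℓ=3): μ^(1)=9/2; μ^(2)=2; μ^(3)=-11/2

((1, 1, 0, 0); (0, 1, 0, 0); (0, 0, 1, 1))


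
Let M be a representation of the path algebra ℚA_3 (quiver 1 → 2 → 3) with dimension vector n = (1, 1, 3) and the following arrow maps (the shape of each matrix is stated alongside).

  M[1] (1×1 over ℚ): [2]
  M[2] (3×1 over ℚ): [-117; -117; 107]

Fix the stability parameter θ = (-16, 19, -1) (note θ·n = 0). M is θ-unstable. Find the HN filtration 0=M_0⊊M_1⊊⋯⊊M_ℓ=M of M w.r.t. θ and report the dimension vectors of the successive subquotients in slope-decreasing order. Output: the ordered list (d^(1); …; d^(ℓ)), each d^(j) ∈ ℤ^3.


Interval decomposition of M: I[1,3], I[3,3]^2.
HN type (ℓ=3): μ^(1)=9; μ^(2)=-1; μ^(3)=-16

((0, 1, 1); (0, 0, 2); (1, 0, 0))


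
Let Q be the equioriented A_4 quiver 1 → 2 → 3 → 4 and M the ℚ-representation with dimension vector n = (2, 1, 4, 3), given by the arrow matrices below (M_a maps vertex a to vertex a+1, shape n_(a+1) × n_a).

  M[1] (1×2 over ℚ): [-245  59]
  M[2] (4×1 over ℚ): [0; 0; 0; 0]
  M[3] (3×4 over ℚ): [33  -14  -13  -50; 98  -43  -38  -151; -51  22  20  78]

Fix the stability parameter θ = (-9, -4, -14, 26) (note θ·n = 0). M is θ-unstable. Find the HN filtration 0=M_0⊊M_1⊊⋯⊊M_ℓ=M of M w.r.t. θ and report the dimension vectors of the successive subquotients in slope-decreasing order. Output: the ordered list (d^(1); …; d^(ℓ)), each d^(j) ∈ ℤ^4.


Interval decomposition of M: I[1,1], I[1,2], I[3,3], I[3,4]^3.
HN type (ℓ=4): μ^(1)=26; μ^(2)=-4; μ^(3)=-9; μ^(4)=-14

((0, 0, 0, 3); (0, 1, 0, 0); (2, 0, 0, 0); (0, 0, 4, 0))


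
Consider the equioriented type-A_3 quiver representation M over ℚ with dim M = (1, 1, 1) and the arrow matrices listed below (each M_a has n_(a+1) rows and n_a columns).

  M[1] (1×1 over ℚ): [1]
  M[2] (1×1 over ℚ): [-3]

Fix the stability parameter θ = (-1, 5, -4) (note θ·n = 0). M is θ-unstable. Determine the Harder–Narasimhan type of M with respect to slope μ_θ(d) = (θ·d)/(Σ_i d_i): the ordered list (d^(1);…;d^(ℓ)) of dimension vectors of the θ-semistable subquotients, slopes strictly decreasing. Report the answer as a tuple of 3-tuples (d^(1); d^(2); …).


Interval decomposition of M: I[1,3].
HN type (ℓ=2): μ^(1)=1/2; μ^(2)=-1

((0, 1, 1); (1, 0, 0))


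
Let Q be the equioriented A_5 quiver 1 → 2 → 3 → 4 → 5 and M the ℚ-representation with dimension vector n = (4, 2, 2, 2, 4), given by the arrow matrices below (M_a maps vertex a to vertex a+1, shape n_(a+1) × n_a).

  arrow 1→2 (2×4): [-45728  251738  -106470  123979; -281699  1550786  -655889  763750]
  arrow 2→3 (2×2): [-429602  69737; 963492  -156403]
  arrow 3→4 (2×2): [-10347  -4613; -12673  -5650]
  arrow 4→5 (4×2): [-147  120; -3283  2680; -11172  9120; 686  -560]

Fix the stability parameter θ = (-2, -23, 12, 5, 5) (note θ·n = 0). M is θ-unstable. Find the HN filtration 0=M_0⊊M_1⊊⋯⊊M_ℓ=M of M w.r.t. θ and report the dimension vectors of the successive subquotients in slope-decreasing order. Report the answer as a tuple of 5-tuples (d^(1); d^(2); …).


Barcode: M ≅ I[1,1]^2, I[1,4], I[1,5], I[5,5]^3. HN layers by μ_θ (5 steps, strictly decreasing):
  μ^(1)=17/2; μ^(2)=22/3; μ^(3)=5; μ^(4)=-2; μ^(5)=-25/2

((0, 0, 1, 1, 0); (0, 0, 1, 1, 1); (0, 0, 0, 0, 3); (2, 0, 0, 0, 0); (2, 2, 0, 0, 0))


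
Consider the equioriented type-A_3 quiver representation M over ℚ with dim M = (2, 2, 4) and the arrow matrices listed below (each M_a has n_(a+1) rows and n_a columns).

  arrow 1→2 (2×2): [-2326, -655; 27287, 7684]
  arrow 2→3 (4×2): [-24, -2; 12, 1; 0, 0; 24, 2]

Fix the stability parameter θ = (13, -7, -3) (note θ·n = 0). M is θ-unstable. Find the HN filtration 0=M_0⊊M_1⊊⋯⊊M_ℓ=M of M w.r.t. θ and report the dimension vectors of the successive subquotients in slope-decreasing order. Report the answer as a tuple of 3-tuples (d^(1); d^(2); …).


Interval decomposition of M: I[1,2], I[1,3], I[3,3]^3.
HN type (ℓ=3): μ^(1)=3; μ^(2)=1; μ^(3)=-3

((1, 1, 0); (1, 1, 1); (0, 0, 3))


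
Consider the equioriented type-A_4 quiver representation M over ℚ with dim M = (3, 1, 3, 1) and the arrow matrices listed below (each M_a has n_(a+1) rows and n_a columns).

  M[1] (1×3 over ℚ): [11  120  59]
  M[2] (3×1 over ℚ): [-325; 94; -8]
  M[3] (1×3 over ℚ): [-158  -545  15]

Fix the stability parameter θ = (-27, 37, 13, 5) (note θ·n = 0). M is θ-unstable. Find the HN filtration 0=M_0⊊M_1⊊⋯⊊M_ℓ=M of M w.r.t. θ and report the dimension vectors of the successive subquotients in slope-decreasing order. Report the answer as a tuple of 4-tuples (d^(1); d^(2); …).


Via rank(M_{q-1}∘⋯∘M_p): M ≅ I[1,1]^2, I[1,3], I[3,3], I[3,4].
μ_θ-semistable layers: μ^(1)=25; μ^(2)=13; μ^(3)=9; μ^(4)=-27

((0, 1, 1, 0); (0, 0, 1, 0); (0, 0, 1, 1); (3, 0, 0, 0))


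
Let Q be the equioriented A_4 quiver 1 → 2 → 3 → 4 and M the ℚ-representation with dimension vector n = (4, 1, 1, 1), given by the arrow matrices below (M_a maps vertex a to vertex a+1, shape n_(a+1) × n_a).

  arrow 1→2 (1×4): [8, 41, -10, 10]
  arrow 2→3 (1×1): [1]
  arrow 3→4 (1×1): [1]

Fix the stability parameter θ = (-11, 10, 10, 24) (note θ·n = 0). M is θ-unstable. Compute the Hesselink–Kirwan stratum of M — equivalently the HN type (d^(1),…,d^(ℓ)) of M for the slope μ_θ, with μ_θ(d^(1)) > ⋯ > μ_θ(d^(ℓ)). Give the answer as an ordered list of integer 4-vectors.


Barcode: M ≅ I[1,1]^3, I[1,4]. HN layers by μ_θ (3 steps, strictly decreasing):
  μ^(1)=24; μ^(2)=10; μ^(3)=-11

((0, 0, 0, 1); (0, 1, 1, 0); (4, 0, 0, 0))


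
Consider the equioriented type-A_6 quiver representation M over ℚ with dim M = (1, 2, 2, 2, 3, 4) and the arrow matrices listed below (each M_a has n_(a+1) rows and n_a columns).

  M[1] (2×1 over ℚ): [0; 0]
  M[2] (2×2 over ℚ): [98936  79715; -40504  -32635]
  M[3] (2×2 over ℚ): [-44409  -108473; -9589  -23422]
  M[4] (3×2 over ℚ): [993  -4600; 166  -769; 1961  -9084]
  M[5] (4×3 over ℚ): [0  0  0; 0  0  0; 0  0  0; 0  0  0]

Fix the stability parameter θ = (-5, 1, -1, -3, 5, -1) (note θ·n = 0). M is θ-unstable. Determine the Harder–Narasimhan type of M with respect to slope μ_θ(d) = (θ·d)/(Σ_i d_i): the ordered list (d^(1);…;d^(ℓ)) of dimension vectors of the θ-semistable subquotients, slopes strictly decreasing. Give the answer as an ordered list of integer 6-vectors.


Interval decomposition of M: I[1,1], I[2,2], I[2,5], I[3,5], I[5,5], I[6,6]^4.
HN type (ℓ=5): μ^(1)=5; μ^(2)=1; μ^(3)=-1; μ^(4)=-2; μ^(5)=-5

((0, 0, 0, 0, 3, 0); (0, 1, 0, 0, 0, 0); (0, 1, 1, 1, 0, 4); (0, 0, 1, 1, 0, 0); (1, 0, 0, 0, 0, 0))


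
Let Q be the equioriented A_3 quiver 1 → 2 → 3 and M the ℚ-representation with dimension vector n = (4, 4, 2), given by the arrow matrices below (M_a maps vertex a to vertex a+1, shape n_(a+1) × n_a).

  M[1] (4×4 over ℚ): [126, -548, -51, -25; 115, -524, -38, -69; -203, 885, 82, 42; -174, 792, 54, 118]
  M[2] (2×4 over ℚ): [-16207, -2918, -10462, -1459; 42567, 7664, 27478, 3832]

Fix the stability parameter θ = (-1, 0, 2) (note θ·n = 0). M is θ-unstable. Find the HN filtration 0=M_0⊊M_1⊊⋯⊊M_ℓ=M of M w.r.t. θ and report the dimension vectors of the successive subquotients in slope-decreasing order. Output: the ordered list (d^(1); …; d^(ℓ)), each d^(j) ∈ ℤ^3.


Via rank(M_{q-1}∘⋯∘M_p): M ≅ I[1,2]^2, I[1,3]^2.
μ_θ-semistable layers: μ^(1)=2; μ^(2)=0; μ^(3)=-1

((0, 0, 2); (0, 4, 0); (4, 0, 0))


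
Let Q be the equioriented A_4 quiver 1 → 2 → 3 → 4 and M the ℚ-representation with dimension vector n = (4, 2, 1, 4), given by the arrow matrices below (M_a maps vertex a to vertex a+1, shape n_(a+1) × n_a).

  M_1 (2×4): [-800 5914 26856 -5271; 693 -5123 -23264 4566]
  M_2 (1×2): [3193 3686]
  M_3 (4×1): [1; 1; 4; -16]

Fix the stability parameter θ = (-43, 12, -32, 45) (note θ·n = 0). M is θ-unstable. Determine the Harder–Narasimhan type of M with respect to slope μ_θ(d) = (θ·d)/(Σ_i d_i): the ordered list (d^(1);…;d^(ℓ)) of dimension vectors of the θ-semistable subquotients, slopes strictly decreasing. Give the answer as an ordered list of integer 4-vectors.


Interval decomposition of M: I[1,1]^2, I[1,2], I[1,4], I[4,4]^3.
HN type (ℓ=4): μ^(1)=45; μ^(2)=12; μ^(3)=-10; μ^(4)=-43

((0, 0, 0, 4); (0, 1, 0, 0); (0, 1, 1, 0); (4, 0, 0, 0))


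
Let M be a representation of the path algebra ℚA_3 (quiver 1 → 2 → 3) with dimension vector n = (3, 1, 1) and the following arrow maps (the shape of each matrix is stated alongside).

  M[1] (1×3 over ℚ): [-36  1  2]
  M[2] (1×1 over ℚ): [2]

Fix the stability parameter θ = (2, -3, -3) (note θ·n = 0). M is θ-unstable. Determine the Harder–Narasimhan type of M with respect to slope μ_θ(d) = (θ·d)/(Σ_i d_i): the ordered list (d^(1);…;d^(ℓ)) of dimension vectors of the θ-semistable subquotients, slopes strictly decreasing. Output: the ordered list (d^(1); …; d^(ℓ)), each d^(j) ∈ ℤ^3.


Barcode: M ≅ I[1,1]^2, I[1,3]. HN layers by μ_θ (2 steps, strictly decreasing):
  μ^(1)=2; μ^(2)=-4/3

((2, 0, 0); (1, 1, 1))


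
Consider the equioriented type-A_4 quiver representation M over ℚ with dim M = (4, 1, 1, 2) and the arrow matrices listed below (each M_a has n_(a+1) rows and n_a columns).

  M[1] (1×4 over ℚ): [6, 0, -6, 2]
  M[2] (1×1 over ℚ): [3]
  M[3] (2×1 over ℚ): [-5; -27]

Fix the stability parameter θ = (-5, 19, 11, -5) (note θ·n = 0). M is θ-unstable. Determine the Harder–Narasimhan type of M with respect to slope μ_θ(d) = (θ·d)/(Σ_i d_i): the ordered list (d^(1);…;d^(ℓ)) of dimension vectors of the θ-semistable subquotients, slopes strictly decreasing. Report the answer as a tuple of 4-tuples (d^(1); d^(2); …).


Barcode: M ≅ I[1,1]^3, I[1,4], I[4,4]. HN layers by μ_θ (2 steps, strictly decreasing):
  μ^(1)=25/3; μ^(2)=-5

((0, 1, 1, 1); (4, 0, 0, 1))


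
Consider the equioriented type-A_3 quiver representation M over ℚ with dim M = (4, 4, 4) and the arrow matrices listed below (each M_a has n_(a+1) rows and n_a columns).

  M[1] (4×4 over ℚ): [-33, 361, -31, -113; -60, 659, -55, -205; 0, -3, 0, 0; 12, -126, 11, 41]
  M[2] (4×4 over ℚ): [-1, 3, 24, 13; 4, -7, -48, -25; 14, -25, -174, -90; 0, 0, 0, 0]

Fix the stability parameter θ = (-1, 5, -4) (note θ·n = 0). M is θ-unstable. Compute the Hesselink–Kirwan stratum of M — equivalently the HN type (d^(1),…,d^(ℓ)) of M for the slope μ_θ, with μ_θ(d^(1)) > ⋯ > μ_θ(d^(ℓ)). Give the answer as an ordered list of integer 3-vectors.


Via rank(M_{q-1}∘⋯∘M_p): M ≅ I[1,1], I[1,3]^3, I[2,2], I[3,3].
μ_θ-semistable layers: μ^(1)=5; μ^(2)=1/2; μ^(3)=-1; μ^(4)=-4

((0, 1, 0); (0, 3, 3); (4, 0, 0); (0, 0, 1))


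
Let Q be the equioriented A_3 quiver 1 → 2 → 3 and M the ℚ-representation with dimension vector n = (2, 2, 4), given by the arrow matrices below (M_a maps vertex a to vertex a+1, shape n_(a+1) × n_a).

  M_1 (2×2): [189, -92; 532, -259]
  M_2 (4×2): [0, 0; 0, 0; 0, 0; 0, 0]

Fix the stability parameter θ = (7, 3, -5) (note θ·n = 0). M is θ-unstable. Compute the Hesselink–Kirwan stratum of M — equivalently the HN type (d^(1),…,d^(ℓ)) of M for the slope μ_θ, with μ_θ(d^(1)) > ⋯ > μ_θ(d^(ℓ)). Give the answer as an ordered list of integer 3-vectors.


Via rank(M_{q-1}∘⋯∘M_p): M ≅ I[1,2]^2, I[3,3]^4.
μ_θ-semistable layers: μ^(1)=5; μ^(2)=-5

((2, 2, 0); (0, 0, 4))


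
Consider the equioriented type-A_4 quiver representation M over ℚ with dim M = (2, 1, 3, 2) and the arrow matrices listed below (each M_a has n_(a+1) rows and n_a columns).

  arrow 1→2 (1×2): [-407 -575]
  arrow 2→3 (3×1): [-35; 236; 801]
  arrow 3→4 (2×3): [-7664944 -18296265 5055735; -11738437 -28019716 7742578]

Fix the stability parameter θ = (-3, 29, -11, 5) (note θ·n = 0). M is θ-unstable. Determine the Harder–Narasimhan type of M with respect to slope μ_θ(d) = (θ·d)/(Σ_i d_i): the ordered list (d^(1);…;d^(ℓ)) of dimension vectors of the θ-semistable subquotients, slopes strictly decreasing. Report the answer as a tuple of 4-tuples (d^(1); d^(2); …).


Barcode: M ≅ I[1,1], I[1,4], I[3,3], I[3,4]. HN layers by μ_θ (4 steps, strictly decreasing):
  μ^(1)=23/3; μ^(2)=5; μ^(3)=-3; μ^(4)=-11

((0, 1, 1, 1); (0, 0, 0, 1); (2, 0, 0, 0); (0, 0, 2, 0))


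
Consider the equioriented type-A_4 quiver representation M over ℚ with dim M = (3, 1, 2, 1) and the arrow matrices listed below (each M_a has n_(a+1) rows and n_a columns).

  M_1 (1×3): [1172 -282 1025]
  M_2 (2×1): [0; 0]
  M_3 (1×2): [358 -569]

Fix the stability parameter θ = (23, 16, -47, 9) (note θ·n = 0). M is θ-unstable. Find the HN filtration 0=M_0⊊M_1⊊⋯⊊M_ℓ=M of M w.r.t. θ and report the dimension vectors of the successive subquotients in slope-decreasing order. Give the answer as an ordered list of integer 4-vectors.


Barcode: M ≅ I[1,1]^2, I[1,2], I[3,3], I[3,4]. HN layers by μ_θ (4 steps, strictly decreasing):
  μ^(1)=23; μ^(2)=39/2; μ^(3)=9; μ^(4)=-47

((2, 0, 0, 0); (1, 1, 0, 0); (0, 0, 0, 1); (0, 0, 2, 0))


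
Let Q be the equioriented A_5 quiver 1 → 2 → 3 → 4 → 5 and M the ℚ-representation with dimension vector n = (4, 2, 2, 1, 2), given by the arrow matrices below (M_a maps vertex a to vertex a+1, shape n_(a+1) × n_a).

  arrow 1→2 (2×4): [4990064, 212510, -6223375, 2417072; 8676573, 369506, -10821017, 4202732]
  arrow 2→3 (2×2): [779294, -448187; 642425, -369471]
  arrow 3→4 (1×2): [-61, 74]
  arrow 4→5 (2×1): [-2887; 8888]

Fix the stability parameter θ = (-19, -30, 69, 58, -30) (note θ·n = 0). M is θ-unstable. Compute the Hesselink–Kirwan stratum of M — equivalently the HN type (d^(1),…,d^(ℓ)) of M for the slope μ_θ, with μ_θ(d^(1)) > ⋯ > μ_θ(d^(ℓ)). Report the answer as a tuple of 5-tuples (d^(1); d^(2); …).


Barcode: M ≅ I[1,1]^2, I[1,3], I[1,5], I[5,5]. HN layers by μ_θ (5 steps, strictly decreasing):
  μ^(1)=69; μ^(2)=97/3; μ^(3)=-19; μ^(4)=-49/2; μ^(5)=-30

((0, 0, 1, 0, 0); (0, 0, 1, 1, 1); (2, 0, 0, 0, 0); (2, 2, 0, 0, 0); (0, 0, 0, 0, 1))
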